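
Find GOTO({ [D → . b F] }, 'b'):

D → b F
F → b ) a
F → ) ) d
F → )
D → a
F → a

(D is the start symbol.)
GOTO(I, 'b') = CLOSURE({ [A → αX.β] : [A → α.Xβ] ∈ I, X = 'b' })

Items with dot before 'b', with the dot advanced:
  [D → . b F] → [D → b . F]
Closure of the advanced items:
  [D → b . F] has the dot before F: add [F → . b ) a], [F → . ) ) d], [F → . )], [F → . a]

GOTO = { [D → b . F], [F → . ) ) d], [F → . )], [F → . a], [F → . b ) a] }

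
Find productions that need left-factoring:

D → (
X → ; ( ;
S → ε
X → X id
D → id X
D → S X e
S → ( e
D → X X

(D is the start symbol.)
Left-factoring is needed when two productions for the same non-terminal
share a common prefix on the right-hand side.

Productions for D:
  D → (
  D → id X
  D → S X e
  D → X X
Productions for X:
  X → ; ( ;
  X → X id
Productions for S:
  S → ε
  S → ( e

No common prefixes found.

Answer: No, left-factoring is not needed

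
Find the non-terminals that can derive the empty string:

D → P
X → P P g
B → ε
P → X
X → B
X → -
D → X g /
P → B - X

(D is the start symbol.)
{ 'B', 'D', 'P', 'X' }

ε-productions: B → ε
So B is immediately nullable.
X → B: every symbol on the right is nullable, so X is nullable too.
P → X: every symbol on the right is nullable, so P is nullable too.
D → P: every symbol on the right is nullable, so D is nullable too.
Every non-terminal is now nullable.
Nullable = { 'B', 'D', 'P', 'X' }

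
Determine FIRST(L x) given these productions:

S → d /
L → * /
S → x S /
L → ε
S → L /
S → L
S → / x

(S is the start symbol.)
FIRST sets of the non-terminals involved (from the grammar, by fixed-point iteration):
  FIRST(L) = { '*', ε }

To compute FIRST(L x), process the symbols left to right:
Symbol L is a non-terminal. Add FIRST(L) \ {ε} = { '*' }
L is nullable (ε ∈ FIRST(L)), continue to the next symbol.
Symbol x is a terminal. Add 'x' and stop.
FIRST(L x) = { '*', 'x' }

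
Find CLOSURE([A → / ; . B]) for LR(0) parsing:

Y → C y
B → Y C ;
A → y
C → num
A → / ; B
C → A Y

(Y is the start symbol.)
To compute CLOSURE, for each item [A → α.Bβ] where B is a non-terminal, add [B → .γ] for all productions B → γ; repeat for the newly added items until nothing changes.

Start with: [A → / ; . B]
  [A → / ; . B] has the dot before B: add [B → . Y C ;]
  [B → . Y C ;] has the dot before Y: add [Y → . C y]
  [Y → . C y] has the dot before C: add [C → . num], [C → . A Y]
  [C → . A Y] has the dot before A: add [A → . y], [A → . / ; B]
No further items can be added.

CLOSURE = { [A → . / ; B], [A → . y], [A → / ; . B], [B → . Y C ;], [C → . A Y], [C → . num], [Y → . C y] }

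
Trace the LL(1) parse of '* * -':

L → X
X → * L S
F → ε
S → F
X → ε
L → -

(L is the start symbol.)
LL(1) parsing maintains a stack (initially the start symbol over $) and the input. At each step: if the stack top is a terminal, match it against the current input token; if it is a non-terminal N, replace it with the RHS of M[N, lookahead] (the unique production whose predict set contains the lookahead).

Stack is shown with the top on the left.

Stack      Input    Action
--------------------------
L $        * * - $  output L → X
X $        * * - $  output X → * L S
* L S $    * * - $  match '*'
L S $      * - $    output L → X
X S $      * - $    output X → * L S
* L S S $  * - $    match '*'
L S S $    - $      output L → -
- S S $    - $      match '-'
S S $      $        output S → F
F S $      $        output F → ε
S $        $        output S → F
F $        $        output F → ε
$          $        accept

The string is accepted.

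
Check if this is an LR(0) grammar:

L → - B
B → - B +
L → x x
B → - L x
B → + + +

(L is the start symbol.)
A grammar is LR(0) if no state in the canonical LR(0) collection has:
  - both a shift item (dot before a terminal) and a complete item (shift-reduce conflict), or
  - two or more complete items (reduce-reduce conflict; the accept item [L' → L .] counts as a complete item here).

Augment with L' → L and build the canonical LR(0) collection (I0 = CLOSURE({[L' → . L]}), then GOTO on every symbol after a dot until no new states appear). It has 16 states:
  I0: { [L → . - B], [L → . x x], [L' → . L] }  — shift
  I1: { [B → . + + +], [B → . - B +], [B → . - L x], [L → - . B] }  — shift
  I2: { [L' → L .] }  — accept
  I3: { [L → x . x] }  — shift
  I4: { [L → x x .] }  — reduce
  I5: { [B → + . + +] }  — shift
  I6: { [B → - . B +], [B → - . L x], [B → . + + +], [B → . - B +], [B → . - L x], [L → . - B], [L → . x x] }  — shift
  I7: { [L → - B .] }  — reduce
  I8: { [B → - . B +], [B → - . L x], [B → . + + +], [B → . - B +], [B → . - L x], [L → - . B], [L → . - B], [L → . x x] }  — shift
  I9: { [B → - B . +] }  — shift
  I10: { [B → - L . x] }  — shift
  I11: { [B → - L x .] }  — reduce
  I12: { [B → - B + .] }  — reduce
  I13: { [B → - B . +], [L → - B .] }  — shift, reduce
  I14: { [B → + + . +] }  — shift
  I15: { [B → + + + .] }  — reduce

Conflict in state I13:
  Shift-reduce conflict between [L → - B .] and [B → - B . +]
So the grammar is NOT LR(0).

Answer: No. Shift-reduce conflict between [L → - B .] and [B → - B . +]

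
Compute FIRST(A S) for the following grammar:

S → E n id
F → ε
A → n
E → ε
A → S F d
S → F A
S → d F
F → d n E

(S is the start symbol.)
{ 'd', 'n' }

FIRST sets of the non-terminals involved (from the grammar, by fixed-point iteration):
  FIRST(A) = { 'd', 'n' }

To compute FIRST(A S), process the symbols left to right:
Symbol A is a non-terminal. Add FIRST(A) \ {ε} = { 'd', 'n' }
A is not nullable (ε ∉ FIRST(A)), so stop here.
FIRST(A S) = { 'd', 'n' }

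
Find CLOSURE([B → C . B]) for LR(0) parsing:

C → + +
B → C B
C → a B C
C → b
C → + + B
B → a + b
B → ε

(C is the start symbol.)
{ [B → . C B], [B → . a + b], [B → .], [B → C . B], [C → . + + B], [C → . + +], [C → . a B C], [C → . b] }

To compute CLOSURE, for each item [A → α.Bβ] where B is a non-terminal, add [B → .γ] for all productions B → γ; repeat for the newly added items until nothing changes.

Start with: [B → C . B]
  [B → C . B] has the dot before B: add [B → . C B], [B → . a + b], [B → .]
  [B → . C B] has the dot before C: add [C → . + +], [C → . a B C], [C → . b], [C → . + + B]
No further items can be added.

CLOSURE = { [B → . C B], [B → . a + b], [B → .], [B → C . B], [C → . + + B], [C → . + +], [C → . a B C], [C → . b] }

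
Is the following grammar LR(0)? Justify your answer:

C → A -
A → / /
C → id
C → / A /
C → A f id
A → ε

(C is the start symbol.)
No. Shift-reduce conflict between [A → .] and [A → . / /]

Augment with C' → C and build the canonical LR(0) collection (I0 = CLOSURE({[C' → . C]}), then GOTO on every symbol after a dot until no new states appear). It has 12 states:
  I0: { [A → . / /], [A → .], [C → . / A /], [C → . A -], [C → . A f id], [C → . id], [C' → . C] }  — shift, reduce
  I1: { [A → . / /], [A → .], [A → / . /], [C → / . A /] }  — shift, reduce
  I2: { [C → A . -], [C → A . f id] }  — shift
  I3: { [C' → C .] }  — accept
  I4: { [C → id .] }  — reduce
  I5: { [C → A - .] }  — reduce
  I6: { [C → A f . id] }  — shift
  I7: { [C → A f id .] }  — reduce
  I8: { [A → / . /], [A → / / .] }  — shift, reduce
  I9: { [C → / A . /] }  — shift
  I10: { [C → / A / .] }  — reduce
  I11: { [A → / / .] }  — reduce

Conflict in state I0:
  Shift-reduce conflict between [A → .] and [A → . / /]
So the grammar is NOT LR(0).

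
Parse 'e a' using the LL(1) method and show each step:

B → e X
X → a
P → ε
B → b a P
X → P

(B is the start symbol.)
LL(1) parsing maintains a stack (initially the start symbol over $) and the input. At each step: if the stack top is a terminal, match it against the current input token; if it is a non-terminal N, replace it with the RHS of M[N, lookahead] (the unique production whose predict set contains the lookahead).

Stack is shown with the top on the left.

Stack  Input  Action
--------------------
B $    e a $  output B → e X
e X $  e a $  match 'e'
X $    a $    output X → a
a $    a $    match 'a'
$      $      accept

The string is accepted.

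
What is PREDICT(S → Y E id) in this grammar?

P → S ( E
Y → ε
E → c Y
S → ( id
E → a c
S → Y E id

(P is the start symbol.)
PREDICT(S → Y E id) = (FIRST(RHS) \ {ε}) ∪ (FOLLOW(S) if ε ∈ FIRST(RHS), i.e. RHS ⇒* ε)
FIRST(Y) = { ε }
FIRST(E) = { 'a', 'c' }
FIRST(Y E id) = { 'a', 'c' }
ε ∉ FIRST(Y E id), so FOLLOW(S) is not added.
PREDICT(S → Y E id) = { 'a', 'c' }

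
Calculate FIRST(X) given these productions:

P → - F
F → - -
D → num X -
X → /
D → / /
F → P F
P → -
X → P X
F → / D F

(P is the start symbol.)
FIRST sets of the other non-terminals involved (by the same procedure, iterated to a fixed point):
  FIRST(P) = { '-' }

From X → /:
  - '/' is a terminal: add '/' and stop
From X → P X:
  - P is a non-terminal: add FIRST(P) \ {ε} = { '-' }
    P is not nullable, so stop

Collecting: FIRST(X) = { '-', '/' }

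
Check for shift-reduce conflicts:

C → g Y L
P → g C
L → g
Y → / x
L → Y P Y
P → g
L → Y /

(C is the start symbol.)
Yes — I10: [P → g .] vs [C → . g Y L]

Augment with C' → C and build the canonical LR(0) collection (I0 = CLOSURE({[C' → . C]}), then GOTO on every symbol after a dot until no new states appear). It has 14 states:
  I0: { [C → . g Y L], [C' → . C] }  — shift
  I1: { [C' → C .] }  — accept
  I2: { [C → g . Y L], [Y → . / x] }  — shift
  I3: { [Y → / . x] }  — shift
  I4: { [C → g Y . L], [L → . Y /], [L → . Y P Y], [L → . g], [Y → . / x] }  — shift
  I5: { [C → g Y L .] }  — reduce
  I6: { [L → Y . /], [L → Y . P Y], [P → . g C], [P → . g] }  — shift
  I7: { [L → g .] }  — reduce
  I8: { [L → Y / .] }  — reduce
  I9: { [L → Y P . Y], [Y → . / x] }  — shift
  I10: { [C → . g Y L], [P → g . C], [P → g .] }  — shift, reduce
  I11: { [P → g C .] }  — reduce
  I12: { [L → Y P Y .] }  — reduce
  I13: { [Y → / x .] }  — reduce

I10 contains reduce item [P → g .] and shift item [C → . g Y L] — shift-reduce conflict.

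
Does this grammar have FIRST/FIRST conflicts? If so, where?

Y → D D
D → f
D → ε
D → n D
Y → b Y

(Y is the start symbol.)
No FIRST/FIRST conflicts.

A FIRST/FIRST conflict occurs when two productions N → α and N → β for the same non-terminal have FIRST(α) ∩ FIRST(β) ≠ ∅ (with ε ∈ FIRST of a nullable right-hand side, so two nullable alternatives also conflict).

FIRST sets of the non-terminals at (or reachable through a nullable prefix from) the front of some alternative:
  FIRST(D) = { 'f', 'n', ε }

Productions for Y:
  Y → D D: FIRST = { 'f', 'n', ε }
  Y → b Y: FIRST = { 'b' }
Productions for D:
  D → f: FIRST = { 'f' }
  D → ε: FIRST = { ε }
  D → n D: FIRST = { 'n' }

All alternatives of each non-terminal have pairwise disjoint FIRST sets.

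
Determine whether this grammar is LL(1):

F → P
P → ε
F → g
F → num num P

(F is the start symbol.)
A grammar is LL(1) if for each non-terminal N with multiple productions, the predict sets of those productions are pairwise disjoint, where PREDICT(N → α) = (FIRST(α) \ {ε}) ∪ (FOLLOW(N) if α ⇒* ε).

Relevant sets:
  FIRST(P) = { ε }
  FOLLOW(F) = { $ }

For F:
  PREDICT(F → P) = { $ }
  PREDICT(F → g) = { 'g' }
  PREDICT(F → num num P) = { 'num' }
P has a single production, so nothing to check there.

All predict sets are disjoint. The grammar IS LL(1).

Answer: Yes, the grammar is LL(1).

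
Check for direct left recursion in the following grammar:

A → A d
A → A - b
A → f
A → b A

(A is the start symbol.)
Direct left recursion occurs when N → N α for some non-terminal N (the right-hand side begins with the left-hand side itself).

A → A d: LEFT RECURSIVE (starts with A)
A → A - b: LEFT RECURSIVE (starts with A)
A → f: starts with f
A → b A: starts with b

The grammar has direct left recursion on: A.

Answer: Yes, A is left-recursive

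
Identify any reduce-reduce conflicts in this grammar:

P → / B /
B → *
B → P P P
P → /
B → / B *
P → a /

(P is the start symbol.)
A reduce-reduce conflict occurs when an LR(0) state has two complete items [A → α .] and [B → β .] — both call for a reduction, and with no lookahead the parser cannot choose between them.

Augment with P' → P and build the canonical LR(0) collection (I0 = CLOSURE({[P' → . P]}), then GOTO on every symbol after a dot until no new states appear). It has 14 states:
  I0: { [P → . / B /], [P → . /], [P → . a /], [P' → . P] }  — shift
  I1: { [B → . *], [B → . / B *], [B → . P P P], [P → . / B /], [P → . /], [P → . a /], [P → / . B /], [P → / .] }  — shift, reduce
  I2: { [P' → P .] }  — accept
  I3: { [P → a . /] }  — shift
  I4: { [P → a / .] }  — reduce
  I5: { [B → * .] }  — reduce
  I6: { [B → . *], [B → . / B *], [B → . P P P], [B → / . B *], [P → . / B /], [P → . /], [P → . a /], [P → / . B /], [P → / .] }  — shift, reduce
  I7: { [P → / B . /] }  — shift
  I8: { [B → P . P P], [P → . / B /], [P → . /], [P → . a /] }  — shift
  I9: { [B → P P . P], [P → . / B /], [P → . /], [P → . a /] }  — shift
  I10: { [B → P P P .] }  — reduce
  I11: { [P → / B / .] }  — reduce
  I12: { [B → / B . *], [P → / B . /] }  — shift
  I13: { [B → / B * .] }  — reduce

No state contains more than one complete item.

Answer: No reduce-reduce conflicts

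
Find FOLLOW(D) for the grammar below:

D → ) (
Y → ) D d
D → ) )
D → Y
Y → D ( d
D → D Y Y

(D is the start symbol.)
{ $, '(', ')', 'd' }

D is the start symbol, so $ ∈ FOLLOW(D).
In Y → ) D d: D is followed by d, add FIRST(d) \ {ε} = { 'd' }
In Y → D ( d: D is followed by '(' d, add FIRST('(' d) \ {ε} = { '(' }
In D → D Y Y: D is followed by Y Y, add FIRST(Y Y) \ {ε} = { ')' }

Taking the union: FOLLOW(D) = { $, '(', ')', 'd' }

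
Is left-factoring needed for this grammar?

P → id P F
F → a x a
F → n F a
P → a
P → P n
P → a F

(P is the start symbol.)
Left-factoring is needed when two productions for the same non-terminal
share a common prefix on the right-hand side.

Productions for P:
  P → id P F
  P → a
  P → P n
  P → a F
Productions for F:
  F → a x a
  F → n F a

Found common prefix 'a' in productions for P

Answer: Yes, P has productions with common prefix 'a'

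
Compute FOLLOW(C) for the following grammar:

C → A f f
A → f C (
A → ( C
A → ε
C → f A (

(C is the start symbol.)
{ $, '(', 'f' }

To compute FOLLOW(C), find every occurrence of C on a right-hand side N → α C β: add FIRST(β) \ {ε}, and if β is empty or nullable also add FOLLOW(N). Iterate to a fixed point.

C is the start symbol, so $ ∈ FOLLOW(C).
In A → f C (: C is followed by '(', add FIRST('(') \ {ε} = { '(' }
In A → ( C: C is at the end, add FOLLOW(A)

The FOLLOW sets referred to above (computed the same way, to a fixed point):
  FOLLOW(A) = { '(', 'f' }

Taking the union: FOLLOW(C) = { $, '(', 'f' }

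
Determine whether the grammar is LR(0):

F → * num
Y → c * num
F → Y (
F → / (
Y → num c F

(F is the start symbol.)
Yes, the grammar is LR(0)

A grammar is LR(0) if no state in the canonical LR(0) collection has:
  - both a shift item (dot before a terminal) and a complete item (shift-reduce conflict), or
  - two or more complete items (reduce-reduce conflict; the accept item [F' → F .] counts as a complete item here).

Augment with F' → F and build the canonical LR(0) collection (I0 = CLOSURE({[F' → . F]}), then GOTO on every symbol after a dot until no new states appear). It has 14 states:
  I0: { [F → . * num], [F → . / (], [F → . Y (], [F' → . F], [Y → . c * num], [Y → . num c F] }  — shift
  I1: { [F → * . num] }  — shift
  I2: { [F → / . (] }  — shift
  I3: { [F' → F .] }  — accept
  I4: { [F → Y . (] }  — shift
  I5: { [Y → c . * num] }  — shift
  I6: { [Y → num . c F] }  — shift
  I7: { [F → . * num], [F → . / (], [F → . Y (], [Y → . c * num], [Y → . num c F], [Y → num c . F] }  — shift
  I8: { [Y → num c F .] }  — reduce
  I9: { [Y → c * . num] }  — shift
  I10: { [Y → c * num .] }  — reduce
  I11: { [F → Y ( .] }  — reduce
  I12: { [F → / ( .] }  — reduce
  I13: { [F → * num .] }  — reduce

Every state is either a pure shift/goto state or contains exactly one complete item and nothing to shift — no conflicts. The grammar is LR(0).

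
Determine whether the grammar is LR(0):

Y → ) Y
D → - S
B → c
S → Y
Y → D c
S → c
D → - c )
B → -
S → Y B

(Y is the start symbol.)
Augment with Y' → Y and build the canonical LR(0) collection (I0 = CLOSURE({[Y' → . Y]}), then GOTO on every symbol after a dot until no new states appear). It has 14 states:
  I0: { [D → . - S], [D → . - c )], [Y → . ) Y], [Y → . D c], [Y' → . Y] }  — shift
  I1: { [D → . - S], [D → . - c )], [Y → ) . Y], [Y → . ) Y], [Y → . D c] }  — shift
  I2: { [D → - . S], [D → - . c )], [D → . - S], [D → . - c )], [S → . Y B], [S → . Y], [S → . c], [Y → . ) Y], [Y → . D c] }  — shift
  I3: { [Y → D . c] }  — shift
  I4: { [Y' → Y .] }  — accept
  I5: { [Y → D c .] }  — reduce
  I6: { [D → - S .] }  — reduce
  I7: { [B → . -], [B → . c], [S → Y . B], [S → Y .] }  — shift, reduce
  I8: { [D → - c . )], [S → c .] }  — shift, reduce
  I9: { [D → - c ) .] }  — reduce
  I10: { [B → - .] }  — reduce
  I11: { [S → Y B .] }  — reduce
  I12: { [B → c .] }  — reduce
  I13: { [Y → ) Y .] }  — reduce

Conflict in state I7:
  Shift-reduce conflict between [S → Y .] and [B → . -]
So the grammar is NOT LR(0).

Answer: No. Shift-reduce conflict between [S → Y .] and [B → . -]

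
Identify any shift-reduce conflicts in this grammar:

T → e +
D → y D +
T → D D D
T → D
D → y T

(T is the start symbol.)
Augment with T' → T and build the canonical LR(0) collection (I0 = CLOSURE({[T' → . T]}), then GOTO on every symbol after a dot until no new states appear). It has 11 states:
  I0: { [D → . y D +], [D → . y T], [T → . D D D], [T → . D], [T → . e +], [T' → . T] }  — shift
  I1: { [D → . y D +], [D → . y T], [T → D . D D], [T → D .] }  — shift, reduce
  I2: { [T' → T .] }  — accept
  I3: { [T → e . +] }  — shift
  I4: { [D → . y D +], [D → . y T], [D → y . D +], [D → y . T], [T → . D D D], [T → . D], [T → . e +] }  — shift
  I5: { [D → . y D +], [D → . y T], [D → y D . +], [T → D . D D], [T → D .] }  — shift, reduce
  I6: { [D → y T .] }  — reduce
  I7: { [D → y D + .] }  — reduce
  I8: { [D → . y D +], [D → . y T], [T → D D . D] }  — shift
  I9: { [T → D D D .] }  — reduce
  I10: { [T → e + .] }  — reduce

I1 contains reduce item [T → D .] and shift items [D → . y D +], [D → . y T] — shift-reduce conflict.
I5 contains reduce item [T → D .] and shift items [D → . y D +], [D → y D . +], [D → . y T] — shift-reduce conflict.

Answer: Yes — I1: [T → D .] vs [D → . y D +]; I5: [T → D .] vs [D → . y D +]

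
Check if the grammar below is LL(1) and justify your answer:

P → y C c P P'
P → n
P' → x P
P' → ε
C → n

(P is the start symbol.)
A grammar is LL(1) if for each non-terminal N with multiple productions, the predict sets of those productions are pairwise disjoint, where PREDICT(N → α) = (FIRST(α) \ {ε}) ∪ (FOLLOW(N) if α ⇒* ε).

Relevant sets:
  FOLLOW(P') = { $, 'x' }

For P:
  PREDICT(P → y C c P P') = { 'y' }
  PREDICT(P → n) = { 'n' }
For P':
  PREDICT(P' → x P) = { 'x' }
  PREDICT(P' → ε) = { $, 'x' }
C has a single production, so nothing to check there.

Conflict found: Predict set conflict for P': { 'x' }
The grammar is NOT LL(1).

Answer: No. Predict set conflict for P': { 'x' }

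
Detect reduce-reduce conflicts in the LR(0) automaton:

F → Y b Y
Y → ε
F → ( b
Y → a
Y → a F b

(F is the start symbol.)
Yes — I4: [Y → .] vs [Y → a .]

Augment with F' → F and build the canonical LR(0) collection (I0 = CLOSURE({[F' → . F]}), then GOTO on every symbol after a dot until no new states appear). It has 10 states:
  I0: { [F → . ( b], [F → . Y b Y], [F' → . F], [Y → . a F b], [Y → . a], [Y → .] }  — shift, reduce
  I1: { [F → ( . b] }  — shift
  I2: { [F' → F .] }  — accept
  I3: { [F → Y . b Y] }  — shift
  I4: { [F → . ( b], [F → . Y b Y], [Y → . a F b], [Y → . a], [Y → .], [Y → a . F b], [Y → a .] }  — shift, 2 reduces
  I5: { [Y → a F . b] }  — shift
  I6: { [Y → a F b .] }  — reduce
  I7: { [F → Y b . Y], [Y → . a F b], [Y → . a], [Y → .] }  — shift, reduce
  I8: { [F → Y b Y .] }  — reduce
  I9: { [F → ( b .] }  — reduce

I4 contains complete items [Y → .], [Y → a .] — reduce-reduce conflict.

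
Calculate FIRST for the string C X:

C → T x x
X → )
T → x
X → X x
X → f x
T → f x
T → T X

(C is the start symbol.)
FIRST sets of the non-terminals involved (from the grammar, by fixed-point iteration):
  FIRST(C) = { 'f', 'x' }

To compute FIRST(C X), process the symbols left to right:
Symbol C is a non-terminal. Add FIRST(C) \ {ε} = { 'f', 'x' }
C is not nullable (ε ∉ FIRST(C)), so stop here.
FIRST(C X) = { 'f', 'x' }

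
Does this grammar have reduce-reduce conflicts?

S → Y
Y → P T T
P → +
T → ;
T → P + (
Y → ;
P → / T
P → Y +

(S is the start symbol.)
A reduce-reduce conflict occurs when an LR(0) state has two complete items [A → α .] and [B → β .] — both call for a reduction, and with no lookahead the parser cannot choose between them.

Augment with S' → S and build the canonical LR(0) collection (I0 = CLOSURE({[S' → . S]}), then GOTO on every symbol after a dot until no new states appear). It has 16 states:
  I0: { [P → . +], [P → . / T], [P → . Y +], [S → . Y], [S' → . S], [Y → . ;], [Y → . P T T] }  — shift
  I1: { [P → + .] }  — reduce
  I2: { [P → . +], [P → . / T], [P → . Y +], [P → / . T], [T → . ;], [T → . P + (], [Y → . ;], [Y → . P T T] }  — shift
  I3: { [Y → ; .] }  — reduce
  I4: { [P → . +], [P → . / T], [P → . Y +], [T → . ;], [T → . P + (], [Y → . ;], [Y → . P T T], [Y → P . T T] }  — shift
  I5: { [S' → S .] }  — accept
  I6: { [P → Y . +], [S → Y .] }  — shift, reduce
  I7: { [P → Y + .] }  — reduce
  I8: { [T → ; .], [Y → ; .] }  — 2 reduces
  I9: { [P → . +], [P → . / T], [P → . Y +], [T → . ;], [T → . P + (], [T → P . + (], [Y → . ;], [Y → . P T T], [Y → P . T T] }  — shift
  I10: { [P → . +], [P → . / T], [P → . Y +], [T → . ;], [T → . P + (], [Y → . ;], [Y → . P T T], [Y → P T . T] }  — shift
  I11: { [P → Y . +] }  — shift
  I12: { [Y → P T T .] }  — reduce
  I13: { [P → + .], [T → P + . (] }  — shift, reduce
  I14: { [T → P + ( .] }  — reduce
  I15: { [P → / T .] }  — reduce

I8 contains complete items [T → ; .], [Y → ; .] — reduce-reduce conflict.

Answer: Yes — I8: [T → ; .] vs [Y → ; .]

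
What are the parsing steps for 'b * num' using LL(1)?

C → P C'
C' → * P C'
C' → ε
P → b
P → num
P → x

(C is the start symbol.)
Stack is shown with the top on the left.

Stack     Input      Action
---------------------------
C $       b * num $  output C → P C'
P C' $    b * num $  output P → b
b C' $    b * num $  match 'b'
C' $      * num $    output C' → * P C'
* P C' $  * num $    match '*'
P C' $    num $      output P → num
num C' $  num $      match 'num'
C' $      $          output C' → ε
$         $          accept

The string is accepted.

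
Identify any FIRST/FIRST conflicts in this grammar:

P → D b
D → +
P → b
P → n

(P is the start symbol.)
A FIRST/FIRST conflict occurs when two productions N → α and N → β for the same non-terminal have FIRST(α) ∩ FIRST(β) ≠ ∅ (with ε ∈ FIRST of a nullable right-hand side, so two nullable alternatives also conflict).

FIRST sets of the non-terminals at (or reachable through a nullable prefix from) the front of some alternative:
  FIRST(D) = { '+' }

Productions for P:
  P → D b: FIRST = { '+' }
  P → b: FIRST = { 'b' }
  P → n: FIRST = { 'n' }
D has only one production, so no FIRST/FIRST conflict is possible there.

All alternatives of each non-terminal have pairwise disjoint FIRST sets.

Answer: No FIRST/FIRST conflicts.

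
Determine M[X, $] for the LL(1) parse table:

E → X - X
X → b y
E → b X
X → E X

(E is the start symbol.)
Empty (error entry)

To find M[X, $], we find productions for X where $ is in the predict set (PREDICT(N → α) = (FIRST(α) \ {ε}) ∪ (FOLLOW(N) if α ⇒* ε)).

Relevant sets:
  FIRST(E) = { 'b' }

X → b y: PREDICT = { 'b' }
X → E X: PREDICT = { 'b' }

M[X, $] is empty (no production applies)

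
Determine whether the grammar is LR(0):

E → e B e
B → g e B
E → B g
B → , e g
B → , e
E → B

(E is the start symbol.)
Augment with E' → E and build the canonical LR(0) collection (I0 = CLOSURE({[E' → . E]}), then GOTO on every symbol after a dot until no new states appear). It has 13 states:
  I0: { [B → . , e g], [B → . , e], [B → . g e B], [E → . B g], [E → . B], [E → . e B e], [E' → . E] }  — shift
  I1: { [B → , . e g], [B → , . e] }  — shift
  I2: { [E → B . g], [E → B .] }  — shift, reduce
  I3: { [E' → E .] }  — accept
  I4: { [B → . , e g], [B → . , e], [B → . g e B], [E → e . B e] }  — shift
  I5: { [B → g . e B] }  — shift
  I6: { [B → . , e g], [B → . , e], [B → . g e B], [B → g e . B] }  — shift
  I7: { [B → g e B .] }  — reduce
  I8: { [E → e B . e] }  — shift
  I9: { [E → e B e .] }  — reduce
  I10: { [E → B g .] }  — reduce
  I11: { [B → , e . g], [B → , e .] }  — shift, reduce
  I12: { [B → , e g .] }  — reduce

Conflict in state I2:
  Shift-reduce conflict between [E → B .] and [E → B . g]
So the grammar is NOT LR(0).

Answer: No. Shift-reduce conflict between [E → B .] and [E → B . g]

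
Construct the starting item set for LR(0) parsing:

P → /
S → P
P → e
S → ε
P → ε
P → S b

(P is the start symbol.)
{ [P → . /], [P → . S b], [P → . e], [P → .], [P' → . P], [S → . P], [S → .] }

First, augment the grammar with P' → P
I₀ = CLOSURE({ [P' → . P] }):
  [P' → . P] has the dot before P: add [P → . /], [P → . e], [P → .], [P → . S b]
  [P → . S b] has the dot before S: add [S → . P], [S → .]
No further items can be added.

I₀ = { [P → . /], [P → . S b], [P → . e], [P → .], [P' → . P], [S → . P], [S → .] }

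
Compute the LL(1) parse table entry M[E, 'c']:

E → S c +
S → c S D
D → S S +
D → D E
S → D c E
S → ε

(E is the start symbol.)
E → S c +

To find M[E, 'c'], we find productions for E where 'c' is in the predict set (PREDICT(N → α) = (FIRST(α) \ {ε}) ∪ (FOLLOW(N) if α ⇒* ε)).

Relevant sets:
  FIRST(S) = { '+', 'c', ε }

E → S c +: PREDICT = { '+', 'c' }
  'c' is in predict set, so this production goes in M[E, 'c']

M[E, 'c'] = E → S c +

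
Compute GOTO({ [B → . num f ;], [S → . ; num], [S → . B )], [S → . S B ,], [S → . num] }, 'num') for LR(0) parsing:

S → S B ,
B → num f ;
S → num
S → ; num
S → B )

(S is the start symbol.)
GOTO(I, 'num') = CLOSURE({ [A → αX.β] : [A → α.Xβ] ∈ I, X = 'num' })

Items with dot before 'num', with the dot advanced:
  [B → . num f ;] → [B → num . f ;]
  [S → . num] → [S → num .]
Closure adds nothing (no advanced item has the dot before a non-terminal).

GOTO = { [B → num . f ;], [S → num .] }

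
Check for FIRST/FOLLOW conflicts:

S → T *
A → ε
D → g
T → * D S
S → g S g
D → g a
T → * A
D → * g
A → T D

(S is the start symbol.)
Yes. A → T D with FOLLOW(A) on { '*' }

Nullable non-terminals: A.
FIRST sets used below: FIRST(T) = { '*' }

A: nullable alternative(s) A → ε; FOLLOW(A) = { '*', 'g' }
  A → ε: FIRST \ {ε} = { } — this is the only nullable alternative, skip
  A → T D: FIRST \ {ε} = { '*' } — overlaps FOLLOW(A) on { '*' }: CONFLICT

D, S, T have no nullable alternative, so no FIRST/FOLLOW check is needed there.

So the grammar has 1 FIRST/FOLLOW conflict (marked CONFLICT above).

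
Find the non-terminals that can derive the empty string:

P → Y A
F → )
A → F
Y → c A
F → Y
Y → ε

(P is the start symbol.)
ε-productions: Y → ε
So Y is immediately nullable.
F → Y: every symbol on the right is nullable, so F is nullable too.
A → F: every symbol on the right is nullable, so A is nullable too.
P → Y A: every symbol on the right is nullable, so P is nullable too.
Every non-terminal is now nullable.
Nullable = { 'A', 'F', 'P', 'Y' }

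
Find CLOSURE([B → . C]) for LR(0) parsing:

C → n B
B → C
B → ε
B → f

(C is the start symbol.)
To compute CLOSURE, for each item [A → α.Bβ] where B is a non-terminal, add [B → .γ] for all productions B → γ; repeat for the newly added items until nothing changes.

Start with: [B → . C]
  [B → . C] has the dot before C: add [C → . n B]
No further items can be added.

CLOSURE = { [B → . C], [C → . n B] }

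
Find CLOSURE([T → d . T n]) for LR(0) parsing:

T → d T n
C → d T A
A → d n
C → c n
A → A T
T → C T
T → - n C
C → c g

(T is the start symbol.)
To compute CLOSURE, for each item [A → α.Bβ] where B is a non-terminal, add [B → .γ] for all productions B → γ; repeat for the newly added items until nothing changes.

Start with: [T → d . T n]
  [T → d . T n] has the dot before T: add [T → . d T n], [T → . C T], [T → . - n C]
  [T → . C T] has the dot before C: add [C → . d T A], [C → . c n], [C → . c g]
No further items can be added.

CLOSURE = { [C → . c g], [C → . c n], [C → . d T A], [T → . - n C], [T → . C T], [T → . d T n], [T → d . T n] }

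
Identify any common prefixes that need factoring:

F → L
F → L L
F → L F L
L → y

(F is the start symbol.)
Yes, F has productions with common prefix 'L'

Left-factoring is needed when two productions for the same non-terminal
share a common prefix on the right-hand side.

Productions for F:
  F → L
  F → L L
  F → L F L

Found common prefix 'L' in productions for F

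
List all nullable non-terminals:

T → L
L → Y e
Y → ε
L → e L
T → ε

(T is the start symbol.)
{ 'T', 'Y' }

A non-terminal is nullable if it can derive ε (the empty string): either it has an ε-production, or it has a production whose right-hand side consists entirely of nullable non-terminals.

ε-productions: Y → ε, T → ε
So Y, T are immediately nullable.
No further non-terminal can be added: every production for the remaining non-terminals contains a terminal or a non-nullable non-terminal.
Nullable = { 'T', 'Y' }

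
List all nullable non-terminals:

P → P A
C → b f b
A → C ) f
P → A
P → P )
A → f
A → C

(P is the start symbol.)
There are no ε-productions, so no non-terminal can derive ε.
No non-terminals are nullable.

Answer: None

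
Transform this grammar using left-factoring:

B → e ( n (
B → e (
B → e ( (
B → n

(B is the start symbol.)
Left-factoring transforms A → αβ₁ | αβ₂ into A → αA' and A' → β₁ | β₂
(α is the longest common prefix among the alternatives). Repeat until
no nonterminal has two alternatives with a common prefix.

Round 1: B has alternatives sharing prefix 'e ('. Introduce B': B → e ( B'
  Add: B' → n (
  Add: B' → ε
  Add: B' → (

No remaining common prefixes — done.

Resulting grammar:
B → e ( B'
B' → n (
B' → ε
B' → (
B → n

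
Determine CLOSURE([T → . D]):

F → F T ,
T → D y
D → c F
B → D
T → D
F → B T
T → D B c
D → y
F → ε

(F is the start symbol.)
{ [D → . c F], [D → . y], [T → . D] }

To compute CLOSURE, for each item [A → α.Bβ] where B is a non-terminal, add [B → .γ] for all productions B → γ; repeat for the newly added items until nothing changes.

Start with: [T → . D]
  [T → . D] has the dot before D: add [D → . c F], [D → . y]
No further items can be added.

CLOSURE = { [D → . c F], [D → . y], [T → . D] }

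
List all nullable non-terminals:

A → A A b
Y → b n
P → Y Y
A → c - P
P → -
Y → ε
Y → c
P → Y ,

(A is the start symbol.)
{ 'P', 'Y' }

A non-terminal is nullable if it can derive ε (the empty string): either it has an ε-production, or it has a production whose right-hand side consists entirely of nullable non-terminals.

ε-productions: Y → ε
So Y is immediately nullable.
P → Y Y: every symbol on the right is nullable, so P is nullable too.
No further non-terminal can be added: every production for the remaining non-terminals contains a terminal or a non-nullable non-terminal.
Nullable = { 'P', 'Y' }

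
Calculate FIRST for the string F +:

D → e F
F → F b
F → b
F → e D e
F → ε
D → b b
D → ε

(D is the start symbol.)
FIRST sets of the non-terminals involved (from the grammar, by fixed-point iteration):
  FIRST(F) = { 'b', 'e', ε }

To compute FIRST(F +), process the symbols left to right:
Symbol F is a non-terminal. Add FIRST(F) \ {ε} = { 'b', 'e' }
F is nullable (ε ∈ FIRST(F)), continue to the next symbol.
Symbol + is a terminal. Add '+' and stop.
FIRST(F +) = { '+', 'b', 'e' }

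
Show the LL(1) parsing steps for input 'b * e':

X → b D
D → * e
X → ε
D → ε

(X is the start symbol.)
Stack is shown with the top on the left.

Stack  Input    Action
----------------------
X $    b * e $  output X → b D
b D $  b * e $  match 'b'
D $    * e $    output D → * e
* e $  * e $    match '*'
e $    e $      match 'e'
$      $        accept

The string is accepted.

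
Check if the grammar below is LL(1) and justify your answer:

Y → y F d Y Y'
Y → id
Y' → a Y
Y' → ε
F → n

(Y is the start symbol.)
No. Predict set conflict for Y': { 'a' }

Relevant sets:
  FOLLOW(Y') = { $, 'a' }

For Y:
  PREDICT(Y → y F d Y Y') = { 'y' }
  PREDICT(Y → id) = { 'id' }
For Y':
  PREDICT(Y' → a Y) = { 'a' }
  PREDICT(Y' → ε) = { $, 'a' }
F has a single production, so nothing to check there.

Conflict found: Predict set conflict for Y': { 'a' }
The grammar is NOT LL(1).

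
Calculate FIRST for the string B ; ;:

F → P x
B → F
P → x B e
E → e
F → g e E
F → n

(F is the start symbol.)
FIRST sets of the non-terminals involved (from the grammar, by fixed-point iteration):
  FIRST(B) = { 'g', 'n', 'x' }

To compute FIRST(B ; ;), process the symbols left to right:
Symbol B is a non-terminal. Add FIRST(B) \ {ε} = { 'g', 'n', 'x' }
B is not nullable (ε ∉ FIRST(B)), so stop here.
FIRST(B ; ;) = { 'g', 'n', 'x' }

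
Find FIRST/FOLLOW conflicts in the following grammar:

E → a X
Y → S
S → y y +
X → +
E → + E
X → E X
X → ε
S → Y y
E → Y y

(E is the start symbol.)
A FIRST/FOLLOW conflict occurs when a non-terminal N has a nullable alternative N → β (β ⇒* ε) and another alternative N → α with FIRST(α) ∩ FOLLOW(N) ≠ ∅: on such a lookahead the parser cannot decide between expanding α and letting N vanish via β.

Nullable non-terminals: X.
FIRST sets used below: FIRST(E) = { '+', 'a', 'y' }

X: nullable alternative(s) X → ε; FOLLOW(X) = { $, '+', 'a', 'y' }
  X → +: FIRST \ {ε} = { '+' } — overlaps FOLLOW(X) on { '+' }: CONFLICT
  X → E X: FIRST \ {ε} = { '+', 'a', 'y' } — overlaps FOLLOW(X) on { '+', 'a', 'y' }: CONFLICT
  X → ε: FIRST \ {ε} = { } — this is the only nullable alternative, skip

E, S, Y have no nullable alternative, so no FIRST/FOLLOW check is needed there.

So the grammar has 2 FIRST/FOLLOW conflicts (marked CONFLICT above).

Answer: Yes. X → '+' with FOLLOW(X) on { '+' }; X → E X with FOLLOW(X) on { '+', 'a', 'y' }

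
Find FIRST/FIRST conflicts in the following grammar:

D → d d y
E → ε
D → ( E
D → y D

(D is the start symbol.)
No FIRST/FIRST conflicts.

A FIRST/FIRST conflict occurs when two productions N → α and N → β for the same non-terminal have FIRST(α) ∩ FIRST(β) ≠ ∅ (with ε ∈ FIRST of a nullable right-hand side, so two nullable alternatives also conflict).

Productions for D:
  D → d d y: FIRST = { 'd' }
  D → ( E: FIRST = { '(' }
  D → y D: FIRST = { 'y' }
E has only one production, so no FIRST/FIRST conflict is possible there.

All alternatives of each non-terminal have pairwise disjoint FIRST sets.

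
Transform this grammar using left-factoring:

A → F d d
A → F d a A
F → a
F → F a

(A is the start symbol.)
Left-factoring transforms A → αβ₁ | αβ₂ into A → αA' and A' → β₁ | β₂
(α is the longest common prefix among the alternatives). Repeat until
no nonterminal has two alternatives with a common prefix.

Round 1: A has alternatives sharing prefix 'F d'. Introduce A': A → F d A'
  Add: A' → d
  Add: A' → a A

No remaining common prefixes — done.

Resulting grammar:
A → F d A'
A' → d
A' → a A
F → a
F → F a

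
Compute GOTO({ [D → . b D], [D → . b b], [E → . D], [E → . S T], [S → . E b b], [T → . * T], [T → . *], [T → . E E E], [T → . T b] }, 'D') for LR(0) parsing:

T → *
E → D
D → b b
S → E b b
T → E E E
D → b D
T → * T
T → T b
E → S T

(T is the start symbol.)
{ [E → D .] }

GOTO(I, 'D') = CLOSURE({ [A → αX.β] : [A → α.Xβ] ∈ I, X = 'D' })

Items with dot before 'D', with the dot advanced:
  [E → . D] → [E → D .]
Closure adds nothing (no advanced item has the dot before a non-terminal).

GOTO = { [E → D .] }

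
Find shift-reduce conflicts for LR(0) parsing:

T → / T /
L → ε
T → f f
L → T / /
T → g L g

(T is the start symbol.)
Yes — I4: [L → .] vs [T → . / T /]

Augment with T' → T and build the canonical LR(0) collection (I0 = CLOSURE({[T' → . T]}), then GOTO on every symbol after a dot until no new states appear). It has 13 states:
  I0: { [T → . / T /], [T → . f f], [T → . g L g], [T' → . T] }  — shift
  I1: { [T → . / T /], [T → . f f], [T → . g L g], [T → / . T /] }  — shift
  I2: { [T' → T .] }  — accept
  I3: { [T → f . f] }  — shift
  I4: { [L → . T / /], [L → .], [T → . / T /], [T → . f f], [T → . g L g], [T → g . L g] }  — shift, reduce
  I5: { [T → g L . g] }  — shift
  I6: { [L → T . / /] }  — shift
  I7: { [L → T / . /] }  — shift
  I8: { [L → T / / .] }  — reduce
  I9: { [T → g L g .] }  — reduce
  I10: { [T → f f .] }  — reduce
  I11: { [T → / T . /] }  — shift
  I12: { [T → / T / .] }  — reduce

I4 contains reduce item [L → .] and shift items [T → . / T /], [T → . f f], [T → . g L g] — shift-reduce conflict.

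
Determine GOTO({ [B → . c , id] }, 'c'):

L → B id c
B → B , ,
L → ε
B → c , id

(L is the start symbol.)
{ [B → c . , id] }

GOTO(I, 'c') = CLOSURE({ [A → αX.β] : [A → α.Xβ] ∈ I, X = 'c' })

Items with dot before 'c', with the dot advanced:
  [B → . c , id] → [B → c . , id]
Closure adds nothing (no advanced item has the dot before a non-terminal).

GOTO = { [B → c . , id] }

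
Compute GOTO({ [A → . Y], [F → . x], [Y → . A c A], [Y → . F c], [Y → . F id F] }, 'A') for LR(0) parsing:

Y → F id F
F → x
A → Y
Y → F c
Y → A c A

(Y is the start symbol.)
GOTO(I, 'A') = CLOSURE({ [A → αX.β] : [A → α.Xβ] ∈ I, X = 'A' })

Items with dot before 'A', with the dot advanced:
  [Y → . A c A] → [Y → A . c A]
Closure adds nothing (no advanced item has the dot before a non-terminal).

GOTO = { [Y → A . c A] }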